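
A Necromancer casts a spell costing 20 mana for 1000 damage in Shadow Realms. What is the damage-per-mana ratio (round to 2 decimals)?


Efficiency = damage / mana
= 1000 / 20
= 50.00

50.00 dmg/mana


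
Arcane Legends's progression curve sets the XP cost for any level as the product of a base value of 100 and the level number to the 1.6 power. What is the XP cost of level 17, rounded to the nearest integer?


XP = 100 * level^1.6
Substitute level = 17:
XP = 100 * 17^1.6
= 100 * 93.0504
= 9305

9305 XP


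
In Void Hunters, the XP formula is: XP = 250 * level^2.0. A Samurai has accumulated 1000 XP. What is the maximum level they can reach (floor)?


XP = 250 * level^2.0, so level = (XP / 250)^(1/2.0)
= (1000 / 250)^(1/2.0)
= 4.0^0.5
= 2.0
Floor: level = 2

level 2


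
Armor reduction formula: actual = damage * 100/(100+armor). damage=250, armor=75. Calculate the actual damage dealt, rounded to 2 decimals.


actual = 250 * 100 / (100 + 75)
= 250 * 100 / 175
= 25000 / 175
= 142.86

142.86 damage


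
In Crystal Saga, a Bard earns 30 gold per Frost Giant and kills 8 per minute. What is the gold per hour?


Gold per minute = 30 * 8 = 240
Gold per hour = 240 * 60 = 14400

14400 gold/hour


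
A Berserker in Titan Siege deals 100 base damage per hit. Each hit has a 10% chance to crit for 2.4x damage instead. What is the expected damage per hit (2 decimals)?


E[dmg] = base * (1 + crit_chance * (crit_mult - 1))
cc as decimal = 10/100 = 0.1
cm - 1 = 2.4 - 1 = 1.4
Bonus factor = 0.1 * 1.4 = 0.14
Total multiplier = 1 + 0.14 = 1.14
Expected damage = 100 * 1.14 = 114.00

114.00 damage


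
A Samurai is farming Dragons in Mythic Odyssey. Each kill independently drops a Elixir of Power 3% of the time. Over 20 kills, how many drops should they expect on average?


Expected drops = kills * (drop_rate / 100)
= 20 * (3 / 100)
= 20 * 0.03
= 0.6

0.6 drops


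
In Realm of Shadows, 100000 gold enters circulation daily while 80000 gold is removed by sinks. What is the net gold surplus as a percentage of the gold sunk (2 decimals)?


Net gold = 100000 - 80000 = 20000
Inflation rate = net / sunk * 100 = 20000 / 80000 * 100
= 0.25 * 100
= 25.00%

25.00%


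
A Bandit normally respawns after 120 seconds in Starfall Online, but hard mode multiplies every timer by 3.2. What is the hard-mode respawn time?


Respawn time = base * multiplier
= 120 * 3.2
= 384.0 seconds

384.0 seconds


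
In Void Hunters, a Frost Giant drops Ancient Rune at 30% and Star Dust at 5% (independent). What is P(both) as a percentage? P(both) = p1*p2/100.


For independent events, P(both) = P(A) * P(B)
= 30% * 5%
= 150 / 100 %
= 1.5%

1.5%


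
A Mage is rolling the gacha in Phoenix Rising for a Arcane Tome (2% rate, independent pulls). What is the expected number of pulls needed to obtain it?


Expected pulls for a geometric distribution = 1/p = 100 / rate%
= 100 / 2
= 50.0

50.0 pulls


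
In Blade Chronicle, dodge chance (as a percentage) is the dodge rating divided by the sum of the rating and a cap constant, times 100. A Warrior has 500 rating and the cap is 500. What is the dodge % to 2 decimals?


dodge% = 500 / (500 + 500) * 100
= 500 / 1000 * 100
= 0.5 * 100
= 50.00%

50.00%


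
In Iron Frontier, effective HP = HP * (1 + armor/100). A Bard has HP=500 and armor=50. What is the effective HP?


EHP = 500 * (1 + 50/100)
= 500 * (1 + 0.5)
= 500 * 1.5
= 750.0

750.0 EHP


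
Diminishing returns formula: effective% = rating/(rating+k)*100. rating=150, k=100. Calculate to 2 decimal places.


effective% = rating / (rating + k) * 100
= 150 / (150 + 100) * 100
= 150 / 250 * 100
= 0.6 * 100
= 60.00%

60.00%


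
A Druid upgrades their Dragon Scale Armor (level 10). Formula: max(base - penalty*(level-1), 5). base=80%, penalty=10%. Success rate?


raw_rate = 80 - 10 * (10 - 1)
= 80 - 10 * 9
= 80 - 90
= -10
Apply floor: max(-10, 5) = 5%

5%


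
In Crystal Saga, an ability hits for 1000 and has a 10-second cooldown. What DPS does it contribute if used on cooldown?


DPS = damage / cooldown
= 1000 / 10
= 100.00

100.00 DPS


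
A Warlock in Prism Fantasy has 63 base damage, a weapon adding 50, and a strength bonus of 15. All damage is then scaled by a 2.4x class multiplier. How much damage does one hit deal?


Sum base + weapon + str = 63 + 50 + 15 = 128
Multiply by 2.4:
128 * 2.4 = 307.2

307.2 damage


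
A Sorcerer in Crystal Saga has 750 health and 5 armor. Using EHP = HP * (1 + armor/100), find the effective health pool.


EHP = 750 * (1 + 5/100)
= 750 * (1 + 0.05)
= 750 * 1.05
= 787.5

787.5 EHP


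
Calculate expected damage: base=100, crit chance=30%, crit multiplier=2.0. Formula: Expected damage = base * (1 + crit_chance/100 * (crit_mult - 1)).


E[dmg] = base * (1 + crit_chance * (crit_mult - 1))
cc as decimal = 30/100 = 0.3
cm - 1 = 2.0 - 1 = 1.0
Bonus factor = 0.3 * 1.0 = 0.3
Total multiplier = 1 + 0.3 = 1.3
Expected damage = 100 * 1.3 = 130.00

130.00 damage


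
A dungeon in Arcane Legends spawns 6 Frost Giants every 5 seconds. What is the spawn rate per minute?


Spawns per minute = count * (60 / interval)
= 6 * (60 / 5)
= 6 * 12.0
= 72.0

72.0 per minute


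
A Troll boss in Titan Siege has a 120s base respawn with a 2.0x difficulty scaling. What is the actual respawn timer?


Respawn time = base * multiplier
= 120 * 2.0
= 240.0 seconds

240.0 seconds


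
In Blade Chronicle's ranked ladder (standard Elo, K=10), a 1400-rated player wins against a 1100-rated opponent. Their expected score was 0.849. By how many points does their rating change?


Elo update: delta = K * (S - Ea), where S = 1 (wins)
S - Ea = 1 - 0.849 = 0.151
Rating change = 10 * 0.151
= 1.51

1.51 rating points


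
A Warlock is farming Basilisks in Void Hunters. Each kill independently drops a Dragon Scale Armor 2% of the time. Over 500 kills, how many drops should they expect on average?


Expected drops = kills * (drop_rate / 100)
= 500 * (2 / 100)
= 500 * 0.02
= 10.0

10.0 drops


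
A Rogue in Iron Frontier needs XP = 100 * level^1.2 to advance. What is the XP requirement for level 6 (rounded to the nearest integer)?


XP = 100 * level^1.2
Substitute level = 6:
XP = 100 * 6^1.2
= 100 * 8.5858
= 859

859 XP


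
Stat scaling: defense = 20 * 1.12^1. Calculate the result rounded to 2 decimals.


value = base * growth^level
= 20 * 1.12^1
= 20 * 1.12
= 22.40

22.40 defense


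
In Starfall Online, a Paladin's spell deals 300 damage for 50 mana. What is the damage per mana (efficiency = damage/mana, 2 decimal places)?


Efficiency = damage / mana
= 300 / 50
= 6.00

6.00 dmg/mana


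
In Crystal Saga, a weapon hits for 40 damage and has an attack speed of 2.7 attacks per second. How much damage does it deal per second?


DPS = damage * attack_speed
= 40 * 2.7
= 108.0

108.0 DPS


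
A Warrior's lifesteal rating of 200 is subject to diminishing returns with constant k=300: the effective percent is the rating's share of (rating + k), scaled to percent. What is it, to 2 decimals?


effective% = rating / (rating + k) * 100
= 200 / (200 + 300) * 100
= 200 / 500 * 100
= 0.4 * 100
= 40.00%

40.00%


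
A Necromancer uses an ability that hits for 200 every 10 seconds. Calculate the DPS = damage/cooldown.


DPS = damage / cooldown
= 200 / 10
= 20.00

20.00 DPS


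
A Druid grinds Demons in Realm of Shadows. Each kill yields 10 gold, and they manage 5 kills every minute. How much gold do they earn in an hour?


Gold per minute = 10 * 5 = 50
Gold per hour = 50 * 60 = 3000

3000 gold/hour


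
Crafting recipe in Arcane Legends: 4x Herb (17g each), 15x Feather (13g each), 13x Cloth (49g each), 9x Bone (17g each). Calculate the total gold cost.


Cost breakdown:
  Herb: 4 * 17 = 68
  Feather: 15 * 13 = 195
  Cloth: 13 * 49 = 637
  Bone: 9 * 17 = 153
Total = 68 + 195 + 637 + 153 = 1053

1053 gold


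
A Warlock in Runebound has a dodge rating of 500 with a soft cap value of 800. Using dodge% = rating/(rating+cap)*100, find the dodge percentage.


dodge% = 500 / (500 + 800) * 100
= 500 / 1300 * 100
= 0.384615 * 100
= 38.46%

38.46%


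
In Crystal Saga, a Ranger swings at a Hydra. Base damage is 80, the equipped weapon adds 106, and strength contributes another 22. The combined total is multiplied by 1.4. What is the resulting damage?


Sum base + weapon + str = 80 + 106 + 22 = 208
Multiply by 1.4:
208 * 1.4 = 291.2

291.2 damage


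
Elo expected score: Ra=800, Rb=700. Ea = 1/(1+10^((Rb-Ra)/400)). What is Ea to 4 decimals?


Elo expected score: Ea = 1/(1 + 10^((Rb-Ra)/400))
Rb - Ra = 700 - 800 = -100
(Rb-Ra)/400 = -100/400 = -0.25
10^-0.25 = 0.562341
Ea = 1/(1 + 0.562341) = 1/1.562341 = 0.6401

0.6401


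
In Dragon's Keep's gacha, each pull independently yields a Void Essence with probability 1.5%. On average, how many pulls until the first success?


Expected pulls for a geometric distribution = 1/p = 100 / rate%
= 100 / 1.5
= 66.67

66.67 pulls


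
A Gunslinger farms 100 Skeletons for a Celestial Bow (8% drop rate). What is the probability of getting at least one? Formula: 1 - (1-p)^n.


P(at least one) = 1 - P(none) = 1 - (1-p)^n
p = 8/100 = 0.08
1 - p = 0.92
(1 - p)^100 = 0.92^100 = 0.000239
P(at least one) = 1 - 0.000239 = 0.9998

0.9998


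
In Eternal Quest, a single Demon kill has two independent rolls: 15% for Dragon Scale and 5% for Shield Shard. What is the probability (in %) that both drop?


For independent events, P(both) = P(A) * P(B)
= 15% * 5%
= 75 / 100 %
= 0.75%

0.75%


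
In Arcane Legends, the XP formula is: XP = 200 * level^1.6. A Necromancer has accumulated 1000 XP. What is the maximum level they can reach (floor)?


XP = 200 * level^1.6, so level = (XP / 200)^(1/1.6)
= (1000 / 200)^(1/1.6)
= 5.0^0.625
= 2.7344
Floor: level = 2

level 2


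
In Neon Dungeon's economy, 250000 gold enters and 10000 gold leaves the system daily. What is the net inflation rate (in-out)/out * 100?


Net gold = 250000 - 10000 = 240000
Inflation rate = net / sunk * 100 = 240000 / 10000 * 100
= 24.0 * 100
= 2400.00%

2400.00%


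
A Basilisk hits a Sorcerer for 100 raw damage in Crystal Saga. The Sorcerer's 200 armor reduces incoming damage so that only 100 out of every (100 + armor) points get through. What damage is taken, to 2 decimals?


actual = 100 * 100 / (100 + 200)
= 100 * 100 / 300
= 10000 / 300
= 33.33

33.33 damage


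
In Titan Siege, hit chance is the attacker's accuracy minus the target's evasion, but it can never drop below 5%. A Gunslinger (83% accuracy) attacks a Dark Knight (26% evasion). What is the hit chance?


accuracy - evasion = 83 - 26 = 57
Apply floor: max(57, 5) = 57
Hit chance = 57%

57%


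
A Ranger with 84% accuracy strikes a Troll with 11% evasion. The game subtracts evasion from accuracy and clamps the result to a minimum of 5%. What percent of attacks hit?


accuracy - evasion = 84 - 11 = 73
Apply floor: max(73, 5) = 73
Hit chance = 73%

73%


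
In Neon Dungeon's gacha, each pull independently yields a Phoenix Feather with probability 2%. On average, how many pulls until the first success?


Expected pulls for a geometric distribution = 1/p = 100 / rate%
= 100 / 2
= 50.0

50.0 pulls


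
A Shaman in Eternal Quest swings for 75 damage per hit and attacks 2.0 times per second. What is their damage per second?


DPS = damage * attack_speed
= 75 * 2.0
= 150.0

150.0 DPS


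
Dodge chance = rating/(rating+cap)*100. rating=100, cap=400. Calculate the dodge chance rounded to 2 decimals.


dodge% = 100 / (100 + 400) * 100
= 100 / 500 * 100
= 0.2 * 100
= 20.00%

20.00%


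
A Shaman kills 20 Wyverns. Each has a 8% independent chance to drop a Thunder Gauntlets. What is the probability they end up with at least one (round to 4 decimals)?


P(at least one) = 1 - P(none) = 1 - (1-p)^n
p = 8/100 = 0.08
1 - p = 0.92
(1 - p)^20 = 0.92^20 = 0.188693
P(at least one) = 1 - 0.188693 = 0.8113

0.8113


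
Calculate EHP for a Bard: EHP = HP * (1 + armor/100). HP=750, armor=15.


EHP = 750 * (1 + 15/100)
= 750 * (1 + 0.15)
= 750 * 1.15
= 862.5

862.5 EHP


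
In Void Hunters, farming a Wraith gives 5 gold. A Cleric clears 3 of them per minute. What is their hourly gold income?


Gold per minute = 5 * 3 = 15
Gold per hour = 15 * 60 = 900

900 gold/hour


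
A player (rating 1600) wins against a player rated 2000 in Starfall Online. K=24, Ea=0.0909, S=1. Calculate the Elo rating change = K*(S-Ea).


Elo update: delta = K * (S - Ea), where S = 1 (wins)
S - Ea = 1 - 0.0909 = 0.9091
Rating change = 24 * 0.9091
= 21.82

21.82 rating points


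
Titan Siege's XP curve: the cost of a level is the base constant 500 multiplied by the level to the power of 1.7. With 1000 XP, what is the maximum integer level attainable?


XP = 500 * level^1.7, so level = (XP / 500)^(1/1.7)
= (1000 / 500)^(1/1.7)
= 2.0^0.5882
= 1.5034
Floor: level = 1

level 1


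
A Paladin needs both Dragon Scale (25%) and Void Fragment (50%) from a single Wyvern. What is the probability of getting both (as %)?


For independent events, P(both) = P(A) * P(B)
= 25% * 50%
= 1250 / 100 %
= 12.5%

12.5%


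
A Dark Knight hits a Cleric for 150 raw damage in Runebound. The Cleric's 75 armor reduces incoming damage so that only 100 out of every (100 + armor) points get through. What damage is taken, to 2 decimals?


actual = 150 * 100 / (100 + 75)
= 150 * 100 / 175
= 15000 / 175
= 85.71

85.71 damage


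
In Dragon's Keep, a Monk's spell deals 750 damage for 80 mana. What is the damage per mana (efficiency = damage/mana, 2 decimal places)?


Efficiency = damage / mana
= 750 / 80
= 9.38

9.38 dmg/mana


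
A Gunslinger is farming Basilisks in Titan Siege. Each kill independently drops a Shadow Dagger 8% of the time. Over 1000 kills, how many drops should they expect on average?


Expected drops = kills * (drop_rate / 100)
= 1000 * (8 / 100)
= 1000 * 0.08
= 80.0

80.0 drops


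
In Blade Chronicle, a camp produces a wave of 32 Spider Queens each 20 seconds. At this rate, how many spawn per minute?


Spawns per minute = count * (60 / interval)
= 32 * (60 / 20)
= 32 * 3.0
= 96.0

96.0 per minute


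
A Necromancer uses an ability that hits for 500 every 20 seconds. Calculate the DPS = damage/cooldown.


DPS = damage / cooldown
= 500 / 20
= 25.00

25.00 DPS


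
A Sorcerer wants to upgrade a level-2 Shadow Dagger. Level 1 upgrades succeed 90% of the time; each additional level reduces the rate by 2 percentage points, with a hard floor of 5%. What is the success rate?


raw_rate = 90 - 2 * (2 - 1)
= 90 - 2 * 1
= 90 - 2
= 88
Apply floor: max(88, 5) = 88%

88%


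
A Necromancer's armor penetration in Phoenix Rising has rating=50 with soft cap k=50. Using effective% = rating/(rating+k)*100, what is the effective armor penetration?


effective% = rating / (rating + k) * 100
= 50 / (50 + 50) * 100
= 50 / 100 * 100
= 0.5 * 100
= 50.00%

50.00%


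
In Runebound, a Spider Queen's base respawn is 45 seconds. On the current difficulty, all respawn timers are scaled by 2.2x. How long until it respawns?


Respawn time = base * multiplier
= 45 * 2.2
= 99.0 seconds

99.0 seconds


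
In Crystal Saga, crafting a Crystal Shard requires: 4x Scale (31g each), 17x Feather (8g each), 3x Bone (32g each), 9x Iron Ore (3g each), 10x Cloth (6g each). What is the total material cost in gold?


Cost breakdown:
  Scale: 4 * 31 = 124
  Feather: 17 * 8 = 136
  Bone: 3 * 32 = 96
  Iron Ore: 9 * 3 = 27
  Cloth: 10 * 6 = 60
Total = 124 + 136 + 96 + 27 + 60 = 443

443 gold


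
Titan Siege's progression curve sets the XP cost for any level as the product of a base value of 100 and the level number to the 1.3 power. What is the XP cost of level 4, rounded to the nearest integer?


XP = 100 * level^1.3
Substitute level = 4:
XP = 100 * 4^1.3
= 100 * 6.0629
= 606

606 XP


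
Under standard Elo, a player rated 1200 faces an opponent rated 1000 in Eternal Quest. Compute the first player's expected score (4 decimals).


Elo expected score: Ea = 1/(1 + 10^((Rb-Ra)/400))
Rb - Ra = 1000 - 1200 = -200
(Rb-Ra)/400 = -200/400 = -0.5
10^-0.5 = 0.316228
Ea = 1/(1 + 0.316228) = 1/1.316228 = 0.7597

0.7597


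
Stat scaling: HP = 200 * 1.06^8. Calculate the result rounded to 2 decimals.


value = base * growth^level
= 200 * 1.06^8
= 200 * 1.593848
= 318.77

318.77 HP


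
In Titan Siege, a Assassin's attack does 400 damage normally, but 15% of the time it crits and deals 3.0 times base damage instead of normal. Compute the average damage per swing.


E[dmg] = base * (1 + crit_chance * (crit_mult - 1))
cc as decimal = 15/100 = 0.15
cm - 1 = 3.0 - 1 = 2.0
Bonus factor = 0.15 * 2.0 = 0.3
Total multiplier = 1 + 0.3 = 1.3
Expected damage = 400 * 1.3 = 520.00

520.00 damage


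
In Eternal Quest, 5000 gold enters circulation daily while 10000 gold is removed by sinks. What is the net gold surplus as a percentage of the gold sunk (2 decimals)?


Net gold = 5000 - 10000 = -5000
Inflation rate = net / sunk * 100 = -5000 / 10000 * 100
= -0.5 * 100
= -50.00%

-50.00%


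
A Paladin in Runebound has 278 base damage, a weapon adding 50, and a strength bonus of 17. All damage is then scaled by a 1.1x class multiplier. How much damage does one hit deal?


Sum base + weapon + str = 278 + 50 + 17 = 345
Multiply by 1.1:
345 * 1.1 = 379.5

379.5 damage


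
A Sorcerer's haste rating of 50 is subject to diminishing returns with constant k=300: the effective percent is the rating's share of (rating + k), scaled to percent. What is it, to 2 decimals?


effective% = rating / (rating + k) * 100
= 50 / (50 + 300) * 100
= 50 / 350 * 100
= 0.142857 * 100
= 14.29%

14.29%


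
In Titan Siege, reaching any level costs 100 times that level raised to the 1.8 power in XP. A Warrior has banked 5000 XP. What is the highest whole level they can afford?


XP = 100 * level^1.8, so level = (XP / 100)^(1/1.8)
= (5000 / 100)^(1/1.8)
= 50.0^0.5556
= 8.7876
Floor: level = 8

level 8


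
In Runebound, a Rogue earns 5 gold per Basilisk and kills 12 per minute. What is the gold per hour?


Gold per minute = 5 * 12 = 60
Gold per hour = 60 * 60 = 3600

3600 gold/hour


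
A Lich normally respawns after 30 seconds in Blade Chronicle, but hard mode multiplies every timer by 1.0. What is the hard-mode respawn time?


Respawn time = base * multiplier
= 30 * 1.0
= 30.0 seconds

30.0 seconds


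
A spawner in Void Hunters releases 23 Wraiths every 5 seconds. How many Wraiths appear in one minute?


Spawns per minute = count * (60 / interval)
= 23 * (60 / 5)
= 23 * 12.0
= 276.0

276.0 per minute


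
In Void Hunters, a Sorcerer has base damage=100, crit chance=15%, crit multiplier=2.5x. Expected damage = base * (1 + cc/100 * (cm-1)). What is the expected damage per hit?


E[dmg] = base * (1 + crit_chance * (crit_mult - 1))
cc as decimal = 15/100 = 0.15
cm - 1 = 2.5 - 1 = 1.5
Bonus factor = 0.15 * 1.5 = 0.225
Total multiplier = 1 + 0.225 = 1.225
Expected damage = 100 * 1.225 = 122.50

122.50 damage


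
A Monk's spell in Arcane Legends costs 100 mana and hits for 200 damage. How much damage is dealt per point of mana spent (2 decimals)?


Efficiency = damage / mana
= 200 / 100
= 2.00

2.00 dmg/mana


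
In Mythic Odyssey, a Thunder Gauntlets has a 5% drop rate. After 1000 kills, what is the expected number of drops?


Expected drops = kills * (drop_rate / 100)
= 1000 * (5 / 100)
= 1000 * 0.05
= 50.0

50.0 drops


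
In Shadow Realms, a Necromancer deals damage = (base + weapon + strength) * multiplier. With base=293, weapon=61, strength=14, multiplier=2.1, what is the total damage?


Sum base + weapon + str = 293 + 61 + 14 = 368
Multiply by 2.1:
368 * 2.1 = 772.8

772.8 damage


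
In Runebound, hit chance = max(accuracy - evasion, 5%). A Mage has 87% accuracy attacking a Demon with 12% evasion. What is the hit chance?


accuracy - evasion = 87 - 12 = 75
Apply floor: max(75, 5) = 75
Hit chance = 75%

75%


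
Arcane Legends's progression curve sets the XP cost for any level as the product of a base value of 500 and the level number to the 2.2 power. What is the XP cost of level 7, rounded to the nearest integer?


XP = 500 * level^2.2
Substitute level = 7:
XP = 500 * 7^2.2
= 500 * 72.3129
= 36156

36156 XP


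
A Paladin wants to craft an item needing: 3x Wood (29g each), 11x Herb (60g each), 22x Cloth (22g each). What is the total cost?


Cost breakdown:
  Wood: 3 * 29 = 87
  Herb: 11 * 60 = 660
  Cloth: 22 * 22 = 484
Total = 87 + 660 + 484 = 1231

1231 gold


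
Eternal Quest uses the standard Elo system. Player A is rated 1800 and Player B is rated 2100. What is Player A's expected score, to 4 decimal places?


Elo expected score: Ea = 1/(1 + 10^((Rb-Ra)/400))
Rb - Ra = 2100 - 1800 = 300
(Rb-Ra)/400 = 300/400 = 0.75
10^0.75 = 5.623413
Ea = 1/(1 + 5.623413) = 1/6.623413 = 0.1510

0.1510


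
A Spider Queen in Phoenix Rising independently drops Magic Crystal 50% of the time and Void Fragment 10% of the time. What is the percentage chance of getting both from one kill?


For independent events, P(both) = P(A) * P(B)
= 50% * 10%
= 500 / 100 %
= 5.0%

5.0%


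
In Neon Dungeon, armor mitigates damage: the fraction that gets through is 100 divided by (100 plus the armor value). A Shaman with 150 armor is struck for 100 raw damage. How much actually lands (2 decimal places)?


actual = 100 * 100 / (100 + 150)
= 100 * 100 / 250
= 10000 / 250
= 40.00

40.00 damage


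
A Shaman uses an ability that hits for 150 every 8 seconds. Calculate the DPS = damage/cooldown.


DPS = damage / cooldown
= 150 / 8
= 18.75

18.75 DPS


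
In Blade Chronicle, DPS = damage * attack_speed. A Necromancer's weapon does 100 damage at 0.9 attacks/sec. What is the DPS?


DPS = damage * attack_speed
= 100 * 0.9
= 90.0

90.0 DPS


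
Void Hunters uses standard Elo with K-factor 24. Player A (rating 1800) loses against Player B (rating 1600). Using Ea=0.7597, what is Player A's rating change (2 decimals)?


Elo update: delta = K * (S - Ea), where S = 0 (loses)
S - Ea = 0 - 0.7597 = -0.7597
Rating change = 24 * -0.7597
= -18.23

-18.23 rating points


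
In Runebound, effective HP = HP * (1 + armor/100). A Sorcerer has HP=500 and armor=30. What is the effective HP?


EHP = 500 * (1 + 30/100)
= 500 * (1 + 0.3)
= 500 * 1.3
= 650.0

650.0 EHP


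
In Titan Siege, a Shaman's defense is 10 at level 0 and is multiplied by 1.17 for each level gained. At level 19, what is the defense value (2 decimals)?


value = base * growth^level
= 10 * 1.17^19
= 10 * 19.748375
= 197.48

197.48 defense


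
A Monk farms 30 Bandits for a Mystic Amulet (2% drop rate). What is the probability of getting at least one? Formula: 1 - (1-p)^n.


P(at least one) = 1 - P(none) = 1 - (1-p)^n
p = 2/100 = 0.02
1 - p = 0.98
(1 - p)^30 = 0.98^30 = 0.545484
P(at least one) = 1 - 0.545484 = 0.4545

0.4545


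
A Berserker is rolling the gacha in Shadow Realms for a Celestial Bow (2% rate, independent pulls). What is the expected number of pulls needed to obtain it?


Expected pulls for a geometric distribution = 1/p = 100 / rate%
= 100 / 2
= 50.0

50.0 pulls


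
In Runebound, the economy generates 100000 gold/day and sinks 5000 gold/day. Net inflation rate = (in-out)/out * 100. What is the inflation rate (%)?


Net gold = 100000 - 5000 = 95000
Inflation rate = net / sunk * 100 = 95000 / 5000 * 100
= 19.0 * 100
= 1900.00%

1900.00%


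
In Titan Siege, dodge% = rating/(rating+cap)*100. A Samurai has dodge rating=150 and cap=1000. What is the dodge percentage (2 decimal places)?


dodge% = 150 / (150 + 1000) * 100
= 150 / 1150 * 100
= 0.130435 * 100
= 13.04%

13.04%


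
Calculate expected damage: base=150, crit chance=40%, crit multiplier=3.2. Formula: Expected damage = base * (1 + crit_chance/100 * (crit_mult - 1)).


E[dmg] = base * (1 + crit_chance * (crit_mult - 1))
cc as decimal = 40/100 = 0.4
cm - 1 = 3.2 - 1 = 2.2
Bonus factor = 0.4 * 2.2 = 0.88
Total multiplier = 1 + 0.88 = 1.88
Expected damage = 150 * 1.88 = 282.00

282.00 damage


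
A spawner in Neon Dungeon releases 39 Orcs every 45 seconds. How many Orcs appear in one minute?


Spawns per minute = count * (60 / interval)
= 39 * (60 / 45)
= 39 * 1.3333
= 52.0

52.0 per minute


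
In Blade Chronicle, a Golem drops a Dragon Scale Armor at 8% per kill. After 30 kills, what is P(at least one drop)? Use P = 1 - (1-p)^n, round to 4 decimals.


P(at least one) = 1 - P(none) = 1 - (1-p)^n
p = 8/100 = 0.08
1 - p = 0.92
(1 - p)^30 = 0.92^30 = 0.081966
P(at least one) = 1 - 0.081966 = 0.9180

0.9180


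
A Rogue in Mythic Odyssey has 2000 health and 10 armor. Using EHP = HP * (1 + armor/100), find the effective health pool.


EHP = 2000 * (1 + 10/100)
= 2000 * (1 + 0.1)
= 2000 * 1.1
= 2200.0

2200.0 EHP


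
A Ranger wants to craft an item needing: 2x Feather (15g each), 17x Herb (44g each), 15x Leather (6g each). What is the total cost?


Cost breakdown:
  Feather: 2 * 15 = 30
  Herb: 17 * 44 = 748
  Leather: 15 * 6 = 90
Total = 30 + 748 + 90 = 868

868 gold


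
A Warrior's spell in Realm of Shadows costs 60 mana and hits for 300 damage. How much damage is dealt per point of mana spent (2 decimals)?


Efficiency = damage / mana
= 300 / 60
= 5.00

5.00 dmg/mana


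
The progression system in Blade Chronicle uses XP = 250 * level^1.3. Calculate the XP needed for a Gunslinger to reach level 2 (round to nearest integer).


XP = 250 * level^1.3
Substitute level = 2:
XP = 250 * 2^1.3
= 250 * 2.4623
= 616

616 XP


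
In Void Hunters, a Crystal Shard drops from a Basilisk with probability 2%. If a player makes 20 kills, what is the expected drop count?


Expected drops = kills * (drop_rate / 100)
= 20 * (2 / 100)
= 20 * 0.02
= 0.4

0.4 drops


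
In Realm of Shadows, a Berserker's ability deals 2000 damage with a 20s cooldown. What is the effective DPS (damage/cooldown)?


DPS = damage / cooldown
= 2000 / 20
= 100.00

100.00 DPS


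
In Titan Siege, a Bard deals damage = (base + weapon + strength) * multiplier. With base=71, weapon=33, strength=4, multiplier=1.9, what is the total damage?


Sum base + weapon + str = 71 + 33 + 4 = 108
Multiply by 1.9:
108 * 1.9 = 205.2

205.2 damage


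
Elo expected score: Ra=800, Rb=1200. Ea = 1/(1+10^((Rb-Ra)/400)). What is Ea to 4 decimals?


Elo expected score: Ea = 1/(1 + 10^((Rb-Ra)/400))
Rb - Ra = 1200 - 800 = 400
(Rb-Ra)/400 = 400/400 = 1.0
10^1.0 = 10.0
Ea = 1/(1 + 10.0) = 1/11.0 = 0.0909

0.0909


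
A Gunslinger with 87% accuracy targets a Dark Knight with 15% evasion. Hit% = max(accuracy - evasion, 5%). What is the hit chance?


accuracy - evasion = 87 - 15 = 72
Apply floor: max(72, 5) = 72
Hit chance = 72%

72%


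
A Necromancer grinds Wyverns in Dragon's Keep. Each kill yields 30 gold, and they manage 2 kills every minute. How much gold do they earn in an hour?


Gold per minute = 30 * 2 = 60
Gold per hour = 60 * 60 = 3600

3600 gold/hour


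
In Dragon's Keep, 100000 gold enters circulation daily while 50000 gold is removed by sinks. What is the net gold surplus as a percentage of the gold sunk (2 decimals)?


Net gold = 100000 - 50000 = 50000
Inflation rate = net / sunk * 100 = 50000 / 50000 * 100
= 1.0 * 100
= 100.00%

100.00%


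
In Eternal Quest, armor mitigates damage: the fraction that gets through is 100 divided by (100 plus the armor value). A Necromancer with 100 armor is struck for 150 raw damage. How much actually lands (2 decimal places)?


actual = 150 * 100 / (100 + 100)
= 150 * 100 / 200
= 15000 / 200
= 75.00

75.00 damage


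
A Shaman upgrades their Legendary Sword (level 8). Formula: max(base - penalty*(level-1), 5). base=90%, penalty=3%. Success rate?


raw_rate = 90 - 3 * (8 - 1)
= 90 - 3 * 7
= 90 - 21
= 69
Apply floor: max(69, 5) = 69%

69%


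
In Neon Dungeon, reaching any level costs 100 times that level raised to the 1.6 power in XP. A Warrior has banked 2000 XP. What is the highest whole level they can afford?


XP = 100 * level^1.6, so level = (XP / 100)^(1/1.6)
= (2000 / 100)^(1/1.6)
= 20.0^0.625
= 6.5034
Floor: level = 6

level 6


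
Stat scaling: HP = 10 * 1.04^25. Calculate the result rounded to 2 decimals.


value = base * growth^level
= 10 * 1.04^25
= 10 * 2.665836
= 26.66

26.66 HP


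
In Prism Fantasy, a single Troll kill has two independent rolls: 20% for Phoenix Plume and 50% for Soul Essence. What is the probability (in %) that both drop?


For independent events, P(both) = P(A) * P(B)
= 20% * 50%
= 1000 / 100 %
= 10.0%

10.0%


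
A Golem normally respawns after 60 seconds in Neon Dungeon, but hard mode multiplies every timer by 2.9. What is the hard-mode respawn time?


Respawn time = base * multiplier
= 60 * 2.9
= 174.0 seconds

174.0 seconds


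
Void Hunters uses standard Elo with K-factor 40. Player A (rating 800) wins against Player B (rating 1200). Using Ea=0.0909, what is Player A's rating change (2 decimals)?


Elo update: delta = K * (S - Ea), where S = 1 (wins)
S - Ea = 1 - 0.0909 = 0.9091
Rating change = 40 * 0.9091
= 36.36

36.36 rating points


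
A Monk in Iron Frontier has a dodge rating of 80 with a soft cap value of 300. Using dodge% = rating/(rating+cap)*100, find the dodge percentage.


dodge% = 80 / (80 + 300) * 100
= 80 / 380 * 100
= 0.210526 * 100
= 21.05%

21.05%


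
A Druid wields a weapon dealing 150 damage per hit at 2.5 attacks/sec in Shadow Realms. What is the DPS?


DPS = damage * attack_speed
= 150 * 2.5
= 375.0

375.0 DPS


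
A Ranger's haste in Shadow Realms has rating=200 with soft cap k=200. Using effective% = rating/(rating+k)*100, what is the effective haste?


effective% = rating / (rating + k) * 100
= 200 / (200 + 200) * 100
= 200 / 400 * 100
= 0.5 * 100
= 50.00%

50.00%


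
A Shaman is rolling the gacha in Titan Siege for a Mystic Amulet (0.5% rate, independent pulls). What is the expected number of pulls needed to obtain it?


Expected pulls for a geometric distribution = 1/p = 100 / rate%
= 100 / 0.5
= 200.0

200.0 pulls


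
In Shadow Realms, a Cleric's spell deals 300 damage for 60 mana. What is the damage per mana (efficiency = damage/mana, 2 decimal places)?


Efficiency = damage / mana
= 300 / 60
= 5.00

5.00 dmg/mana


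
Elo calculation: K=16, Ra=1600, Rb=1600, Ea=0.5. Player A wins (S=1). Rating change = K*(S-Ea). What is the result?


Elo update: delta = K * (S - Ea), where S = 1 (wins)
S - Ea = 1 - 0.5 = 0.5
Rating change = 16 * 0.5
= 8.00

8.00 rating points


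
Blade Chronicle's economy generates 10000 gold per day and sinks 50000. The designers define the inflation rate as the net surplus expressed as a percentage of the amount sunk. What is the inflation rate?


Net gold = 10000 - 50000 = -40000
Inflation rate = net / sunk * 100 = -40000 / 50000 * 100
= -0.8 * 100
= -80.00%

-80.00%


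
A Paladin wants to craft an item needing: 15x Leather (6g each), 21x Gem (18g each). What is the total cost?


Cost breakdown:
  Leather: 15 * 6 = 90
  Gem: 21 * 18 = 378
Total = 90 + 378 = 468

468 gold


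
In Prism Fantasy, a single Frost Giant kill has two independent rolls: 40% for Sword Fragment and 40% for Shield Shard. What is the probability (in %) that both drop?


For independent events, P(both) = P(A) * P(B)
= 40% * 40%
= 1600 / 100 %
= 16.0%

16.0%


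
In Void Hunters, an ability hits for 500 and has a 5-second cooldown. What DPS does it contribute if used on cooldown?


DPS = damage / cooldown
= 500 / 5
= 100.00

100.00 DPS


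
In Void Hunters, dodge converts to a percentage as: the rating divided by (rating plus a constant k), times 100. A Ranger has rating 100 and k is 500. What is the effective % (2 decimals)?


effective% = rating / (rating + k) * 100
= 100 / (100 + 500) * 100
= 100 / 600 * 100
= 0.166667 * 100
= 16.67%

16.67%


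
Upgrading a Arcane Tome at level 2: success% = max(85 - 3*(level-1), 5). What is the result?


raw_rate = 85 - 3 * (2 - 1)
= 85 - 3 * 1
= 85 - 3
= 82
Apply floor: max(82, 5) = 82%

82%


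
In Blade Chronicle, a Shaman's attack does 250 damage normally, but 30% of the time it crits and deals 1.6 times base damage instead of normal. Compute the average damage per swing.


E[dmg] = base * (1 + crit_chance * (crit_mult - 1))
cc as decimal = 30/100 = 0.3
cm - 1 = 1.6 - 1 = 0.6
Bonus factor = 0.3 * 0.6 = 0.18
Total multiplier = 1 + 0.18 = 1.18
Expected damage = 250 * 1.18 = 295.00

295.00 damage


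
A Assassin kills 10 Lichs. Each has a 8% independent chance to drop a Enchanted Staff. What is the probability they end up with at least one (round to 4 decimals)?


P(at least one) = 1 - P(none) = 1 - (1-p)^n
p = 8/100 = 0.08
1 - p = 0.92
(1 - p)^10 = 0.92^10 = 0.434388
P(at least one) = 1 - 0.434388 = 0.5656

0.5656


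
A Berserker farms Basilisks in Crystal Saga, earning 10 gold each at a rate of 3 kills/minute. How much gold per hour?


Gold per minute = 10 * 3 = 30
Gold per hour = 30 * 60 = 1800

1800 gold/hour


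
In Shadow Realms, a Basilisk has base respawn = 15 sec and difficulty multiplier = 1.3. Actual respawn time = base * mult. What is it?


Respawn time = base * multiplier
= 15 * 1.3
= 19.5 seconds

19.5 seconds


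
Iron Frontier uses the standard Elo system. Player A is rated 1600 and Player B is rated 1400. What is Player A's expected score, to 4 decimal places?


Elo expected score: Ea = 1/(1 + 10^((Rb-Ra)/400))
Rb - Ra = 1400 - 1600 = -200
(Rb-Ra)/400 = -200/400 = -0.5
10^-0.5 = 0.316228
Ea = 1/(1 + 0.316228) = 1/1.316228 = 0.7597

0.7597


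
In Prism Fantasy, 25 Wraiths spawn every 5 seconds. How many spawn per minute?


Spawns per minute = count * (60 / interval)
= 25 * (60 / 5)
= 25 * 12.0
= 300.0

300.0 per minute


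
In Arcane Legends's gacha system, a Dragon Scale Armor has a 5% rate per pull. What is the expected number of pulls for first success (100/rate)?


Expected pulls for a geometric distribution = 1/p = 100 / rate%
= 100 / 5
= 20.0

20.0 pulls


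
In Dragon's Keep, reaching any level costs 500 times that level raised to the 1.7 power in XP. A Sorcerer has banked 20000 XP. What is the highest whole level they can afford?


XP = 500 * level^1.7, so level = (XP / 500)^(1/1.7)
= (20000 / 500)^(1/1.7)
= 40.0^0.5882
= 8.7577
Floor: level = 8

level 8


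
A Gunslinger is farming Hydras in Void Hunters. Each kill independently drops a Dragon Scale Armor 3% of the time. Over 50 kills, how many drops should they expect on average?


Expected drops = kills * (drop_rate / 100)
= 50 * (3 / 100)
= 50 * 0.03
= 1.5

1.5 drops


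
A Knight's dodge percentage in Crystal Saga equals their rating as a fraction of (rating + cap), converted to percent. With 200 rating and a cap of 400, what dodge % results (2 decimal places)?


dodge% = 200 / (200 + 400) * 100
= 200 / 600 * 100
= 0.333333 * 100
= 33.33%

33.33%


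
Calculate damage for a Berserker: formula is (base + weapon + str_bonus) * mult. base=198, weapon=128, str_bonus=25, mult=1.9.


Sum base + weapon + str = 198 + 128 + 25 = 351
Multiply by 1.9:
351 * 1.9 = 666.9

666.9 damage


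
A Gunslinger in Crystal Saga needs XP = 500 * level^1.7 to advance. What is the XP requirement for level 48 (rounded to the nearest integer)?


XP = 500 * level^1.7
Substitute level = 48:
XP = 500 * 48^1.7
= 500 * 721.2903
= 360645

360645 XP


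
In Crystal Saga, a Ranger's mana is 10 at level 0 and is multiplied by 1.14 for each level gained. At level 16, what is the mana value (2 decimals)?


value = base * growth^level
= 10 * 1.14^16
= 10 * 8.137249
= 81.37

81.37 mana


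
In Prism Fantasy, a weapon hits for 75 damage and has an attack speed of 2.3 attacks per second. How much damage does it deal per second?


DPS = damage * attack_speed
= 75 * 2.3
= 172.5

172.5 DPS


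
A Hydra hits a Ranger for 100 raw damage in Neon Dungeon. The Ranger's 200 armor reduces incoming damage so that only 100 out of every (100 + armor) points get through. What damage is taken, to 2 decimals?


actual = 100 * 100 / (100 + 200)
= 100 * 100 / 300
= 10000 / 300
= 33.33

33.33 damage


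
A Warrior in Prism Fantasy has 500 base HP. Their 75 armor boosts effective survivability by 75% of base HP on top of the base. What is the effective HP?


EHP = 500 * (1 + 75/100)
= 500 * (1 + 0.75)
= 500 * 1.75
= 875.0

875.0 EHP


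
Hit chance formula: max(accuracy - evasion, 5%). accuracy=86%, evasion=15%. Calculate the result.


accuracy - evasion = 86 - 15 = 71
Apply floor: max(71, 5) = 71
Hit chance = 71%

71%


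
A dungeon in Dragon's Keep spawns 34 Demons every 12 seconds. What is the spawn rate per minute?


Spawns per minute = count * (60 / interval)
= 34 * (60 / 12)
= 34 * 5.0
= 170.0

170.0 per minute


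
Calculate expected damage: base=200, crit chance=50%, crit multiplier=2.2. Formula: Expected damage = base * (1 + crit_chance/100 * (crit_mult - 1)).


E[dmg] = base * (1 + crit_chance * (crit_mult - 1))
cc as decimal = 50/100 = 0.5
cm - 1 = 2.2 - 1 = 1.2
Bonus factor = 0.5 * 1.2 = 0.6
Total multiplier = 1 + 0.6 = 1.6
Expected damage = 200 * 1.6 = 320.00

320.00 damage


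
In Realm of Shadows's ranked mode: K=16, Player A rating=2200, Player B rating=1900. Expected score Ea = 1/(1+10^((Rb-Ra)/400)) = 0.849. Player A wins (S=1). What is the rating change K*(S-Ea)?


Elo update: delta = K * (S - Ea), where S = 1 (wins)
S - Ea = 1 - 0.849 = 0.151
Rating change = 16 * 0.151
= 2.42

2.42 rating points


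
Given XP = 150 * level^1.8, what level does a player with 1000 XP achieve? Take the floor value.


XP = 150 * level^1.8, so level = (XP / 150)^(1/1.8)
= (1000 / 150)^(1/1.8)
= 6.6667^0.5556
= 2.869
Floor: level = 2

level 2


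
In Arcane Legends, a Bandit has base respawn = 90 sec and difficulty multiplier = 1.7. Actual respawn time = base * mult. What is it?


Respawn time = base * multiplier
= 90 * 1.7
= 153.0 seconds

153.0 seconds


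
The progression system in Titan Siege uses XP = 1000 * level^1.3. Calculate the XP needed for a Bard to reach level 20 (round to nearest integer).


XP = 1000 * level^1.3
Substitute level = 20:
XP = 1000 * 20^1.3
= 1000 * 49.1291
= 49129

49129 XP


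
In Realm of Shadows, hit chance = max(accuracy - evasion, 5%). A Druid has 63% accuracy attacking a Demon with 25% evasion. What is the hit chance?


accuracy - evasion = 63 - 25 = 38
Apply floor: max(38, 5) = 38
Hit chance = 38%

38%


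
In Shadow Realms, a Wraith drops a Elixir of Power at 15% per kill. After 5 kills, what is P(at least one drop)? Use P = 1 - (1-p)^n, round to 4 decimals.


P(at least one) = 1 - P(none) = 1 - (1-p)^n
p = 15/100 = 0.15
1 - p = 0.85
(1 - p)^5 = 0.85^5 = 0.443705
P(at least one) = 1 - 0.443705 = 0.5563

0.5563


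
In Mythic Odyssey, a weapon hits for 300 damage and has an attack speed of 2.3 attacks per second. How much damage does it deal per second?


DPS = damage * attack_speed
= 300 * 2.3
= 690.0

690.0 DPS


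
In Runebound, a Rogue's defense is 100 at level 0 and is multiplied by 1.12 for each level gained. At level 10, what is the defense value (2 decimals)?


value = base * growth^level
= 100 * 1.12^10
= 100 * 3.105848
= 310.58

310.58 defense


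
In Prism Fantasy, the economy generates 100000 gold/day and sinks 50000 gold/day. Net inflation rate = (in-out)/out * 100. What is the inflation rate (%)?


Net gold = 100000 - 50000 = 50000
Inflation rate = net / sunk * 100 = 50000 / 50000 * 100
= 1.0 * 100
= 100.00%

100.00%


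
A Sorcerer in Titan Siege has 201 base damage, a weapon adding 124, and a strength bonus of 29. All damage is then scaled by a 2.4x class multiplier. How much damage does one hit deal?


Sum base + weapon + str = 201 + 124 + 29 = 354
Multiply by 2.4:
354 * 2.4 = 849.6

849.6 damage
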